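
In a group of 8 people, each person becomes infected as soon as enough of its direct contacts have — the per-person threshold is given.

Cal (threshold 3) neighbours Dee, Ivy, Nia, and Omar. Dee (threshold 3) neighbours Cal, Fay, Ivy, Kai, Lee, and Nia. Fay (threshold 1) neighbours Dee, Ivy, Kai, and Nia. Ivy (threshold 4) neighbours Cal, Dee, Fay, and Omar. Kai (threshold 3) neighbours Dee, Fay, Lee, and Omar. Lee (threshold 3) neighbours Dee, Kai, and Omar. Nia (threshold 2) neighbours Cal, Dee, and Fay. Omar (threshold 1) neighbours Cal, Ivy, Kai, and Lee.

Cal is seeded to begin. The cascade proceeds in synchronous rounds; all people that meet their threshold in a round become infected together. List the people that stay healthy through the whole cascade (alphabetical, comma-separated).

Dee, Fay, Ivy, Kai, Lee, Nia

Round 1 — Cal becomes infected (initial).
Round 2 — checking thresholds:
  Dee: 1 of 6 neighbours < 3, not yet.
  Ivy: 1 of 4 neighbours < 4, not yet.
  Nia: 1 of 3 neighbours < 2, not yet.
  Omar: 1 of 4 neighbours ≥ 1, becomes infected.
Round 3 — no new infections; cascade stops.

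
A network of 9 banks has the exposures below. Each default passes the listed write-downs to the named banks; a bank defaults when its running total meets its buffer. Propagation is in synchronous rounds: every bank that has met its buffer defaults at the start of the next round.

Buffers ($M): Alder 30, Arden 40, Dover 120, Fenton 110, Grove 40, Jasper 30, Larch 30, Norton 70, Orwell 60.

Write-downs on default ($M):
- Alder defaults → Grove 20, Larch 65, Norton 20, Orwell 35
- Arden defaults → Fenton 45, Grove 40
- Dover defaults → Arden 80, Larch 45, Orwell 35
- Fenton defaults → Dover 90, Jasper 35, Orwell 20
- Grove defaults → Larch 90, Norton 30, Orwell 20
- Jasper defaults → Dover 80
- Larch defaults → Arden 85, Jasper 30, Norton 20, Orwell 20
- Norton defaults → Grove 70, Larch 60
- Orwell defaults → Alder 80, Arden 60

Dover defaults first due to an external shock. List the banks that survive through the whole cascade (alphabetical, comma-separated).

Round 1 — Dover defaults (initial).
  Arden: +80 → 80 ≥ 40
  Larch: +45 → 45 ≥ 30
  Orwell: +35 → 35 < 60
Round 2 — Arden, Larch default.
  Fenton: +45 → 45 < 110
  Grove: +40 → 40 ≥ 40
  Jasper: +30 → 30 ≥ 30
  Norton: +20 → 20 < 70
  Orwell: +20 → 55 < 60
Round 3 — Grove, Jasper default.
  Norton: +30 → 50 < 70
  Orwell: +20 → 75 ≥ 60
Round 4 — Orwell defaults.
  Alder: +80 → 80 ≥ 30
Round 5 — Alder defaults.
  Norton: +20 → 70 ≥ 70
Round 6 — Norton defaults.
No further defaults.

Fenton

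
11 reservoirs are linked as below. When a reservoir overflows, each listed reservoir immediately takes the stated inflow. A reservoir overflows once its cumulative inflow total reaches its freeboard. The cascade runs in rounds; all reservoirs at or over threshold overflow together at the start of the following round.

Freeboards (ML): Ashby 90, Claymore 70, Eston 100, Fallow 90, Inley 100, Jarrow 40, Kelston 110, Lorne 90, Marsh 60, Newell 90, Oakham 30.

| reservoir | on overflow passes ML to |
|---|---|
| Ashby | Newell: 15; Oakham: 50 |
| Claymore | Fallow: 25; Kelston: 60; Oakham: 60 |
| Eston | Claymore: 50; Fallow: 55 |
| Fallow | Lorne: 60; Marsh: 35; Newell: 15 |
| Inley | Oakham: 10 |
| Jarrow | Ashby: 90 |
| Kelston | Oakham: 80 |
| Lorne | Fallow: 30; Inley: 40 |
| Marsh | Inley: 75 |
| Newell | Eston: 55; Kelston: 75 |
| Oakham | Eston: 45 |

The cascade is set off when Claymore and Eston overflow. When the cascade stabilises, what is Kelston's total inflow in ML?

Round 1 — Claymore, Eston overflow (initial).
  Fallow: +25+55 → 80 < 90
  Kelston: +60 → 60 < 110
  Oakham: +60 → 60 ≥ 30
Round 2 — Oakham overflows.
No further overflows.

60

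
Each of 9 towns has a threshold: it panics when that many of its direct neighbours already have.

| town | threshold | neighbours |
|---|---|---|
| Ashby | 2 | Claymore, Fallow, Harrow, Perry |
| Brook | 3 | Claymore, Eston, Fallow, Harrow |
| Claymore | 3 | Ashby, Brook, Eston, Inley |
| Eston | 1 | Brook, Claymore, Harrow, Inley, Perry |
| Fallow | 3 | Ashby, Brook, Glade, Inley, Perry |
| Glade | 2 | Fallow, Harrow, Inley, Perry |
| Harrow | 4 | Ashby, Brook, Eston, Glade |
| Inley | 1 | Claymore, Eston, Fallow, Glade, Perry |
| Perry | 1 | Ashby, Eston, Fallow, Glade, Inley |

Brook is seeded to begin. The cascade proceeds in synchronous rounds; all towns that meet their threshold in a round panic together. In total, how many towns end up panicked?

Round 1 — Brook panics (initial).
Round 2 — checking thresholds:
  Claymore: 1 of 4 neighbours < 3, below threshold.
  Eston: 1 of 5 neighbours ≥ 1, panics.
  Fallow: 1 of 5 neighbours < 3, below threshold.
  Harrow: 1 of 4 neighbours < 4, below threshold.
Round 3 — checking thresholds:
  Claymore: 2 of 4 neighbours < 3, below threshold.
  Fallow: 1 of 5 neighbours < 3, below threshold.
  Harrow: 2 of 4 neighbours < 4, below threshold.
  Inley: 1 of 5 neighbours ≥ 1, panics.
  Perry: 1 of 5 neighbours ≥ 1, panics.
Round 4 — checking thresholds:
  Ashby: 1 of 4 neighbours < 2, below threshold.
  Claymore: 3 of 4 neighbours ≥ 3, panics.
  Fallow: 3 of 5 neighbours ≥ 3, panics.
  Glade: 2 of 4 neighbours ≥ 2, panics.
  Harrow: 2 of 4 neighbours < 4, below threshold.
Round 5 — checking thresholds:
  Ashby: 3 of 4 neighbours ≥ 2, panics.
  Harrow: 3 of 4 neighbours < 4, below threshold.
Round 6 — checking thresholds:
  Harrow: 4 of 4 neighbours ≥ 4, panics.
Round 7 — no new panics; cascade stops.

9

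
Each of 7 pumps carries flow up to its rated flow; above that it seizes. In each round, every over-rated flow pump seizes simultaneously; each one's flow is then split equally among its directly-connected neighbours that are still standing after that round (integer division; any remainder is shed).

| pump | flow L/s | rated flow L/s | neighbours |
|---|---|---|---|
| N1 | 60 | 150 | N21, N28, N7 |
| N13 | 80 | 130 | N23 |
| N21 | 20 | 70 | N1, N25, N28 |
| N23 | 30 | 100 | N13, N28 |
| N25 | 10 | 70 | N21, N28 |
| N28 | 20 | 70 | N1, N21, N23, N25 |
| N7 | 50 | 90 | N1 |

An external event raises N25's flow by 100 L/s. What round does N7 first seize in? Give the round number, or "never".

4

Round 1 — N25 at 110 > 70. N25 seizes.
  N25 sheds 110 L/s to N21, N28: 55 each.
    N21: 20+55 = 75 > 70
    N28: 20+55 = 75 > 70
Round 2 — N21, N28 seize.
  N21 sheds 75 L/s to N1: 75 each.
    N1: 60+75 = 135 ≤ 150
  N28 sheds 75 L/s to N1, N23: 37 each (1 lost).
    N1: 135+37 = 172 > 150
    N23: 30+37 = 67 ≤ 100
Round 3 — N1 seizes.
  N1 sheds 172 L/s to N7: 172 each.
    N7: 50+172 = 222 > 90
Round 4 — N7 seizes.
  N7 sheds 222 L/s: no online neighbours, lost.
No further seizures.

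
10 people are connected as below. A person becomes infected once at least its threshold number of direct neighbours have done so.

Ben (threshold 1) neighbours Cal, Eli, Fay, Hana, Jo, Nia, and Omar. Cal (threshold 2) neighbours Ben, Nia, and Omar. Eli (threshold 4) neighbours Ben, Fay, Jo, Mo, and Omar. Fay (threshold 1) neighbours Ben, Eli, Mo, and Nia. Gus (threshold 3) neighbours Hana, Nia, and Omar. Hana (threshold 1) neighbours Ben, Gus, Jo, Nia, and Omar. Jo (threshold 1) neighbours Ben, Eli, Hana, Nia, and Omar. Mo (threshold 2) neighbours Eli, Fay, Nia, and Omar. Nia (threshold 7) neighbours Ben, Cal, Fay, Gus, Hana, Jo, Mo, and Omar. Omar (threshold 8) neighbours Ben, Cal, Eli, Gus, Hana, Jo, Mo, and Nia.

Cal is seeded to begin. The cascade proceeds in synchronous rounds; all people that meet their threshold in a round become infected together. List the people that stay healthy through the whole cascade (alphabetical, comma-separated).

Round 1 — Cal becomes infected (initial).
Round 2 — checking thresholds:
  Ben: 1 of 7 neighbours ≥ 1, becomes infected.
  Nia: 1 of 8 neighbours < 7, not yet.
  Omar: 1 of 8 neighbours < 8, not yet.
Round 3 — checking thresholds:
  Eli: 1 of 5 neighbours < 4, not yet.
  Fay: 1 of 4 neighbours ≥ 1, becomes infected.
  Hana: 1 of 5 neighbours ≥ 1, becomes infected.
  Jo: 1 of 5 neighbours ≥ 1, becomes infected.
  Nia: 2 of 8 neighbours < 7, not yet.
  Omar: 2 of 8 neighbours < 8, not yet.
Round 4 — no new infections; cascade stops.

Eli, Gus, Mo, Nia, Omar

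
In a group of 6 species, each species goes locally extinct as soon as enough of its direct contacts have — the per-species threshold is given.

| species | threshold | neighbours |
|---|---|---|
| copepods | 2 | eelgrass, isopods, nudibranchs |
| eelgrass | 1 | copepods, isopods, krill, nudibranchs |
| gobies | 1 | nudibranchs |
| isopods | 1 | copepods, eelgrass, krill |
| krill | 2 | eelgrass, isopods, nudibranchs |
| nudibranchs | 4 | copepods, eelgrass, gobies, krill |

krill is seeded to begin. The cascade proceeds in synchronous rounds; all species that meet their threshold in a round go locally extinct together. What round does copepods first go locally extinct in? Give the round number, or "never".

3

Round 1 — krill goes locally extinct (initial).
Round 2 — checking thresholds:
  eelgrass: 1 of 4 neighbours ≥ 1, goes locally extinct.
  isopods: 1 of 3 neighbours ≥ 1, goes locally extinct.
  nudibranchs: 1 of 4 neighbours < 4, not yet.
Round 3 — checking thresholds:
  copepods: 2 of 3 neighbours ≥ 2, goes locally extinct.
  nudibranchs: 2 of 4 neighbours < 4, not yet.
Round 4 — no new extinctions; cascade stops.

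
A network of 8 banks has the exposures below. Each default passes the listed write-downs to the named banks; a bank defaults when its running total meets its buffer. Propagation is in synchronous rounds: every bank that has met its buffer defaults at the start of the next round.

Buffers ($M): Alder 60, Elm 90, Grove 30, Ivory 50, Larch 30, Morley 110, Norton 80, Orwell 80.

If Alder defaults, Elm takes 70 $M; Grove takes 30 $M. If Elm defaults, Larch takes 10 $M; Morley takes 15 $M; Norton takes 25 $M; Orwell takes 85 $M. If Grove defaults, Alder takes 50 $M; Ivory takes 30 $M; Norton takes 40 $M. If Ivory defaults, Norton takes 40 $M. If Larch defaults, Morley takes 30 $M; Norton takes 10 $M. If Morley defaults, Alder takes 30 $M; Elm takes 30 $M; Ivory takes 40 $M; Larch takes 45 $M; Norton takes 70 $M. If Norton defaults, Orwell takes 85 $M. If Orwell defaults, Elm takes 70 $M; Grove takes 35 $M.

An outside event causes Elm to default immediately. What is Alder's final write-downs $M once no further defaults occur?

50

Round 1 — Elm defaults (initial).
  Larch: +10 → 10 < 30
  Morley: +15 → 15 < 110
  Norton: +25 → 25 < 80
  Orwell: +85 → 85 ≥ 80
Round 2 — Orwell defaults.
  Grove: +35 → 35 ≥ 30
Round 3 — Grove defaults.
  Alder: +50 → 50 < 60
  Ivory: +30 → 30 < 50
  Norton: +40 → 65 < 80
No further defaults.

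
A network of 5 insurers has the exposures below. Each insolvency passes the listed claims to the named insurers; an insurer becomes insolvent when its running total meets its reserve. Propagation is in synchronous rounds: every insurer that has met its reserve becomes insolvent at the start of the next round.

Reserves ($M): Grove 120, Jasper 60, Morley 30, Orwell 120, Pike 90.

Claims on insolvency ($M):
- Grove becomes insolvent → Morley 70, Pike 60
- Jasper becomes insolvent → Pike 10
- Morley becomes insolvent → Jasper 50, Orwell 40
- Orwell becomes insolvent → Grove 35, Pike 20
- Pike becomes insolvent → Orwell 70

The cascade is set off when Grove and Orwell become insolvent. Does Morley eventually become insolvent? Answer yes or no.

Round 1 — Grove, Orwell become insolvent (initial).
  Morley: +70 → 70 ≥ 30
  Pike: +60+20 → 80 < 90
Round 2 — Morley becomes insolvent.
  Jasper: +50 → 50 < 60
No further insolvencies.

yes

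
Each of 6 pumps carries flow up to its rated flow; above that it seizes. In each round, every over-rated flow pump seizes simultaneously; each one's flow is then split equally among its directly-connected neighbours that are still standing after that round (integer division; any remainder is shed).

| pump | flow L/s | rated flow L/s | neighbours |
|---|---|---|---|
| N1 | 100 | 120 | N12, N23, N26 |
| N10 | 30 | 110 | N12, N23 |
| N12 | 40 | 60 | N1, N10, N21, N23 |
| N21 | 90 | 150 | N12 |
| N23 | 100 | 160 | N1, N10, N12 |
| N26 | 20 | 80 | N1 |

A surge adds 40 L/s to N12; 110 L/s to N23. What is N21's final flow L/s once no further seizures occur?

Round 1 — N12 at 80 > 60; N23 at 210 > 160. N12, N23 seize.
  N12 sheds 80 L/s to N1, N10, N21: 26 each (2 lost).
    N1: 100+26 = 126 > 120
    N10: 30+26 = 56 ≤ 110
    N21: 90+26 = 116 ≤ 150
  N23 sheds 210 L/s to N1, N10: 105 each.
    N1: 126+105 = 231 > 120
    N10: 56+105 = 161 > 110
Round 2 — N1, N10 seize.
  N1 sheds 231 L/s to N26: 231 each.
    N26: 20+231 = 251 > 80
  N10 sheds 161 L/s: no online neighbours, lost.
Round 3 — N26 seizes.
  N26 sheds 251 L/s: no online neighbours, lost.
No further seizures.

116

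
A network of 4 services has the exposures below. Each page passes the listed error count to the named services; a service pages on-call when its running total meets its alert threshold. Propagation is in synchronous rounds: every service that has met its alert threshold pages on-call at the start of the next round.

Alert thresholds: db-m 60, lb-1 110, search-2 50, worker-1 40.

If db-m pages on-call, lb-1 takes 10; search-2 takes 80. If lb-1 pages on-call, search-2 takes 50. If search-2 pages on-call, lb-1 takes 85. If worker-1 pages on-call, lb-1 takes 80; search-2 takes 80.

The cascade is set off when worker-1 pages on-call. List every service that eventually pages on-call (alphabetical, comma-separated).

lb-1, search-2, worker-1

Round 1 — worker-1 pages on-call (initial).
  lb-1: +80 → 80 < 110
  search-2: +80 → 80 ≥ 50
Round 2 — search-2 pages on-call.
  lb-1: +85 → 165 ≥ 110
Round 3 — lb-1 pages on-call.
No further pages.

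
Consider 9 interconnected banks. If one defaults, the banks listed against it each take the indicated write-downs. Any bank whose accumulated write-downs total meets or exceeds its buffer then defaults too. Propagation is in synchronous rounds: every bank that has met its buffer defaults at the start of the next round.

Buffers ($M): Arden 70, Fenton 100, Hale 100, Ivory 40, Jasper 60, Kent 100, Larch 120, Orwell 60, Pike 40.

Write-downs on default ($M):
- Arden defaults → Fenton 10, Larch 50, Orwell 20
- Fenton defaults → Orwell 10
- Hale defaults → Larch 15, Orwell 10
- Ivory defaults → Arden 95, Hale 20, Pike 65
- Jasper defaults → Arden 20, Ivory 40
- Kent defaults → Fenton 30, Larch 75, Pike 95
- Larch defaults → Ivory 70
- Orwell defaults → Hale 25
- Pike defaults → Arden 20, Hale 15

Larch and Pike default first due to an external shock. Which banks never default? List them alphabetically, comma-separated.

Round 1 — Larch, Pike default (initial).
  Arden: +20 → 20 < 70
  Hale: +15 → 15 < 100
  Ivory: +70 → 70 ≥ 40
Round 2 — Ivory defaults.
  Arden: +95 → 115 ≥ 70
  Hale: +20 → 35 < 100
Round 3 — Arden defaults.
  Fenton: +10 → 10 < 100
  Orwell: +20 → 20 < 60
No further defaults.

Fenton, Hale, Jasper, Kent, Orwell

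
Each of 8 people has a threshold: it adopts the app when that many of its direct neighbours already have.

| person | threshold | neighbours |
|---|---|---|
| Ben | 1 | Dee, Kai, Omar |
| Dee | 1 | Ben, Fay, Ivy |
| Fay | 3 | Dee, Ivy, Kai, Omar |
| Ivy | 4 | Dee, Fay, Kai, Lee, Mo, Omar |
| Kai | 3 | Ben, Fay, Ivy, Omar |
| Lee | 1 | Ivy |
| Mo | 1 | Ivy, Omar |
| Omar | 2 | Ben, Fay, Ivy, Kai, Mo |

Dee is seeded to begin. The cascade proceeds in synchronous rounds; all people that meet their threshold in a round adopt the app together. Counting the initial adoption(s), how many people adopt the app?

Round 1 — Dee adopts the app (initial).
Round 2 — checking thresholds:
  Ben: 1 of 3 neighbours ≥ 1, adopts the app.
  Fay: 1 of 4 neighbours < 3, not yet.
  Ivy: 1 of 6 neighbours < 4, not yet.
Round 3 — no new adoptions; cascade stops.

2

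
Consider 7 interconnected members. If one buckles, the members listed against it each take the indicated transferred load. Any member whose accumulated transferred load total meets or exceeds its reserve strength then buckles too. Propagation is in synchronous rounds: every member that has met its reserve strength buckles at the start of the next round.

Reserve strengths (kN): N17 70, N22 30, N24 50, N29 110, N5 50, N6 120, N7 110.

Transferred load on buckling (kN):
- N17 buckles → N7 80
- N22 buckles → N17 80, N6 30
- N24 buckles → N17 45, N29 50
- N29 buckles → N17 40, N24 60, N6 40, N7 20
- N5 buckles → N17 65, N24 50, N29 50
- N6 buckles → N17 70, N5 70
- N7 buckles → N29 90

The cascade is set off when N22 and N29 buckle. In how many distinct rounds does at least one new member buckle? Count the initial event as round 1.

Round 1 — N22, N29 buckle (initial).
  N17: +80+40 → 120 ≥ 70
  N24: +60 → 60 ≥ 50
  N6: +30+40 → 70 < 120
  N7: +20 → 20 < 110
Round 2 — N17, N24 buckle.
  N7: +80 → 100 < 110
No further bucklings.

2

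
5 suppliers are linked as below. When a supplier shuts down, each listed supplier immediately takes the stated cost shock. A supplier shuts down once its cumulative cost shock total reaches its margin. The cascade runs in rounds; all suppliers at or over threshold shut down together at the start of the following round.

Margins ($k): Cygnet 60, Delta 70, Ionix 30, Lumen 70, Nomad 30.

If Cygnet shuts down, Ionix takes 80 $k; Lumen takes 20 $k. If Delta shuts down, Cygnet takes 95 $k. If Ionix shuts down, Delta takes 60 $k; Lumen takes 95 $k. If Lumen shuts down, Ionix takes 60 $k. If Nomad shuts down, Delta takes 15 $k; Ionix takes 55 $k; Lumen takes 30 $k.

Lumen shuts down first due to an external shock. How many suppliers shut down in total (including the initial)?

Round 1 — Lumen shuts down (initial).
  Ionix: +60 → 60 ≥ 30
Round 2 — Ionix shuts down.
  Delta: +60 → 60 < 70
No further shutdowns.

2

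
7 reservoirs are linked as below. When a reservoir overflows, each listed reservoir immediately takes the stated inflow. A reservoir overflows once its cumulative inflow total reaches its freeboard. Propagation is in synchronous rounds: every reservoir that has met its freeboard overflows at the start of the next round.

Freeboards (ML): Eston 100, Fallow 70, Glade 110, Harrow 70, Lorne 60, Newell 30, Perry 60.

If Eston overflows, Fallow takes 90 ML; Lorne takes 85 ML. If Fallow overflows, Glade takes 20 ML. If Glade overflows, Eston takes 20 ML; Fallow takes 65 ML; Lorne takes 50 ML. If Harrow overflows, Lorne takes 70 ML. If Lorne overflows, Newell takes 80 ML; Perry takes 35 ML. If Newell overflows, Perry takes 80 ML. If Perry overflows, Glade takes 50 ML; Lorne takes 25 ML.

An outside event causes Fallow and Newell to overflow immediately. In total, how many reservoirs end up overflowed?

3

Round 1 — Fallow, Newell overflow (initial).
  Glade: +20 → 20 < 110
  Perry: +80 → 80 ≥ 60
Round 2 — Perry overflows.
  Glade: +50 → 70 < 110
  Lorne: +25 → 25 < 60
No further overflows.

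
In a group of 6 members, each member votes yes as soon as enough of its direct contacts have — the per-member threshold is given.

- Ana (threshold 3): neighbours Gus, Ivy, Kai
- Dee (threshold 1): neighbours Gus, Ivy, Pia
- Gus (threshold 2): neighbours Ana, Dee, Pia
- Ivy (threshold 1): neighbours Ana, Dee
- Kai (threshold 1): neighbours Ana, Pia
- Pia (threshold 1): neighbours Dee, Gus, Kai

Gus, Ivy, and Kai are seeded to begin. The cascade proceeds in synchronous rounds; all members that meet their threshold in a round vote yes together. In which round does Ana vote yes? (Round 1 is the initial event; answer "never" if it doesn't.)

Round 1 — Gus, Ivy, Kai vote yes (initial).
Round 2 — checking thresholds:
  Ana: 3 of 3 neighbours ≥ 3, votes yes.
  Dee: 2 of 3 neighbours ≥ 1, votes yes.
  Pia: 2 of 3 neighbours ≥ 1, votes yes.
Round 3 — no new yes votes; cascade stops.

2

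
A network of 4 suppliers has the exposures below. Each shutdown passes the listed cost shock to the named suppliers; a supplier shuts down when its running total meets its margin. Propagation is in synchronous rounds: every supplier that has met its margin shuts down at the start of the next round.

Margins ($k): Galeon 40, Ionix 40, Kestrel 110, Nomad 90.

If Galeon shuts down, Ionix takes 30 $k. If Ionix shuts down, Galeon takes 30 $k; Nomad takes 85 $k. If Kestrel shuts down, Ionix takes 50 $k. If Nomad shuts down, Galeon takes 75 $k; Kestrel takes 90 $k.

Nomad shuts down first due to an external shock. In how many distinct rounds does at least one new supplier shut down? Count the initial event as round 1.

Round 1 — Nomad shuts down (initial).
  Galeon: +75 → 75 ≥ 40
  Kestrel: +90 → 90 < 110
Round 2 — Galeon shuts down.
  Ionix: +30 → 30 < 40
No further shutdowns.

2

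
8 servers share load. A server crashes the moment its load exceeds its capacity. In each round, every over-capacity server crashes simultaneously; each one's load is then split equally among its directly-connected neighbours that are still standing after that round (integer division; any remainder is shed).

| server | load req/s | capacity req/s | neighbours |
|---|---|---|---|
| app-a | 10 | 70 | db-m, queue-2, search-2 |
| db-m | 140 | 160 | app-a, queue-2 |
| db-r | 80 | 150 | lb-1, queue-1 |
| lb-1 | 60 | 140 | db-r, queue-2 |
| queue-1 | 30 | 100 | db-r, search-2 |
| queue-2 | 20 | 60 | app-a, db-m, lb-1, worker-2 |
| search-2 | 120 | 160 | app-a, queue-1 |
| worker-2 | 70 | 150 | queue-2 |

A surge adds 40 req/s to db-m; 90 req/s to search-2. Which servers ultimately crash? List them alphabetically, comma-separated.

Round 1 — db-m at 180 > 160; search-2 at 210 > 160. db-m, search-2 crash.
  db-m sheds 180 req/s to app-a, queue-2: 90 each.
    app-a: 10+90 = 100 > 70
    queue-2: 20+90 = 110 > 60
  search-2 sheds 210 req/s to app-a, queue-1: 105 each.
    app-a: 100+105 = 205 > 70
    queue-1: 30+105 = 135 > 100
Round 2 — app-a, queue-1, queue-2 crash.
  app-a sheds 205 req/s: no online neighbours, lost.
  queue-1 sheds 135 req/s to db-r: 135 each.
    db-r: 80+135 = 215 > 150
  queue-2 sheds 110 req/s to lb-1, worker-2: 55 each.
    lb-1: 60+55 = 115 ≤ 140
    worker-2: 70+55 = 125 ≤ 150
Round 3 — db-r crashes.
  db-r sheds 215 req/s to lb-1: 215 each.
    lb-1: 115+215 = 330 > 140
Round 4 — lb-1 crashes.
  lb-1 sheds 330 req/s: no online neighbours, lost.
No further crashes.

app-a, db-m, db-r, lb-1, queue-1, queue-2, search-2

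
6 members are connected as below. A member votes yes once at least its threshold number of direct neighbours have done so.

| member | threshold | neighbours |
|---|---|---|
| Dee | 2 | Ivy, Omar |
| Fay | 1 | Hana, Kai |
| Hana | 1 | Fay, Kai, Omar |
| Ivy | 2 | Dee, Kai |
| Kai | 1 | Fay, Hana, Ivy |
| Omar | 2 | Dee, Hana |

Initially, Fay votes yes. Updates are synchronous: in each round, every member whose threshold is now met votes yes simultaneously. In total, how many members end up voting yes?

3

Round 1 — Fay votes yes (initial).
Round 2 — checking thresholds:
  Hana: 1 of 3 neighbours ≥ 1, votes yes.
  Kai: 1 of 3 neighbours ≥ 1, votes yes.
Round 3 — no new yes votes; cascade stops.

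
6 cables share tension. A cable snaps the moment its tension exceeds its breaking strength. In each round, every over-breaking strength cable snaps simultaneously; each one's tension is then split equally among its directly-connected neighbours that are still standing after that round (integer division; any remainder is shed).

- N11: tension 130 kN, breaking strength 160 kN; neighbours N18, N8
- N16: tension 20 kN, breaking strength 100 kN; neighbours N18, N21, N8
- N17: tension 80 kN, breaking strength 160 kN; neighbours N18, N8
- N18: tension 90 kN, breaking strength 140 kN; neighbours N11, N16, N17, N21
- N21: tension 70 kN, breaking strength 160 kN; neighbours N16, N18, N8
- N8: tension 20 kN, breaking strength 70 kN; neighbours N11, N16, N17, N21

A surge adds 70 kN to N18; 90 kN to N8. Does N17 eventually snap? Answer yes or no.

no

Round 1 — N18 at 160 > 140; N8 at 110 > 70. N18, N8 snap.
  N18 sheds 160 kN to N11, N16, N17, N21: 40 each.
    N11: 130+40 = 170 > 160
    N16: 20+40 = 60 ≤ 100
    N17: 80+40 = 120 ≤ 160
    N21: 70+40 = 110 ≤ 160
  N8 sheds 110 kN to N11, N16, N17, N21: 27 each (2 lost).
    N11: 170+27 = 197 > 160
    N16: 60+27 = 87 ≤ 100
    N17: 120+27 = 147 ≤ 160
    N21: 110+27 = 137 ≤ 160
Round 2 — N11 snaps.
  N11 sheds 197 kN: no online neighbours, lost.
No further breaks.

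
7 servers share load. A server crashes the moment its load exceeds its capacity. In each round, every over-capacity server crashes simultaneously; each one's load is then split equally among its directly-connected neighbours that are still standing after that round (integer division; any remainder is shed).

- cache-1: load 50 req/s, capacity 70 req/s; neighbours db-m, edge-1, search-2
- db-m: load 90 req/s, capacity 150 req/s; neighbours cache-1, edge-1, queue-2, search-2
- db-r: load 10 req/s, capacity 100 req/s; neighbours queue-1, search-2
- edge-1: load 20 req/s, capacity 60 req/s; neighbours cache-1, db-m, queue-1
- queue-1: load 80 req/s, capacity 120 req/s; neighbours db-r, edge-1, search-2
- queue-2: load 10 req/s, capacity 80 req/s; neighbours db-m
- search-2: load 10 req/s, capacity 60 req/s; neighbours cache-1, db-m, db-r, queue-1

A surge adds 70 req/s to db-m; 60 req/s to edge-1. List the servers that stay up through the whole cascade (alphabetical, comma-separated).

queue-2

Round 1 — db-m at 160 > 150; edge-1 at 80 > 60. db-m, edge-1 crash.
  db-m sheds 160 req/s to cache-1, queue-2, search-2: 53 each (1 lost).
    cache-1: 50+53 = 103 > 70
    queue-2: 10+53 = 63 ≤ 80
    search-2: 10+53 = 63 > 60
  edge-1 sheds 80 req/s to cache-1, queue-1: 40 each.
    cache-1: 103+40 = 143 > 70
    queue-1: 80+40 = 120 ≤ 120
Round 2 — cache-1, search-2 crash.
  cache-1 sheds 143 req/s: no online neighbours, lost.
  search-2 sheds 63 req/s to db-r, queue-1: 31 each (1 lost).
    db-r: 10+31 = 41 ≤ 100
    queue-1: 120+31 = 151 > 120
Round 3 — queue-1 crashes.
  queue-1 sheds 151 req/s to db-r: 151 each.
    db-r: 41+151 = 192 > 100
Round 4 — db-r crashes.
  db-r sheds 192 req/s: no online neighbours, lost.
No further crashes.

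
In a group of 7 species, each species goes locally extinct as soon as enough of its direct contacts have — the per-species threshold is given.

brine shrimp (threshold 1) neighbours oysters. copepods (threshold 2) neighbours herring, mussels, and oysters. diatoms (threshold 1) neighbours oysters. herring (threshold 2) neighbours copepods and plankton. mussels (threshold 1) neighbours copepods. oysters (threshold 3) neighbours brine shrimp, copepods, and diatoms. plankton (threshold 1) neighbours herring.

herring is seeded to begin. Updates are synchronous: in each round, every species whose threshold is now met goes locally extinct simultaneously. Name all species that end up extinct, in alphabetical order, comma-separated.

Round 1 — herring goes locally extinct (initial).
Round 2 — checking thresholds:
  copepods: 1 of 3 neighbours < 2, below threshold.
  plankton: 1 of 1 neighbours ≥ 1, goes locally extinct.
Round 3 — no new extinctions; cascade stops.

herring, plankton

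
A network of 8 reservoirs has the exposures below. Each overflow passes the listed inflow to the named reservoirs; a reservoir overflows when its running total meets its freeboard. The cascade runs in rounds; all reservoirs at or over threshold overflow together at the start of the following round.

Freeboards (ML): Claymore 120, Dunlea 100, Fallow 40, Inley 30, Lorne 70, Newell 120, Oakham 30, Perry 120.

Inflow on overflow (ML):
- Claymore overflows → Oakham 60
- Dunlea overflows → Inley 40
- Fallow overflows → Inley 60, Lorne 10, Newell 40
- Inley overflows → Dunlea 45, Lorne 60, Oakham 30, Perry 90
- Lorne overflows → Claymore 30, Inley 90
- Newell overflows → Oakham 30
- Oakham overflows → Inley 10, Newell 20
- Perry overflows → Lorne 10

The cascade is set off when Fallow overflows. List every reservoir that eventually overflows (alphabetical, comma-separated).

Fallow, Inley, Lorne, Oakham

Round 1 — Fallow overflows (initial).
  Inley: +60 → 60 ≥ 30
  Lorne: +10 → 10 < 70
  Newell: +40 → 40 < 120
Round 2 — Inley overflows.
  Dunlea: +45 → 45 < 100
  Lorne: +60 → 70 ≥ 70
  Oakham: +30 → 30 ≥ 30
  Perry: +90 → 90 < 120
Round 3 — Lorne, Oakham overflow.
  Claymore: +30 → 30 < 120
  Newell: +20 → 60 < 120
No further overflows.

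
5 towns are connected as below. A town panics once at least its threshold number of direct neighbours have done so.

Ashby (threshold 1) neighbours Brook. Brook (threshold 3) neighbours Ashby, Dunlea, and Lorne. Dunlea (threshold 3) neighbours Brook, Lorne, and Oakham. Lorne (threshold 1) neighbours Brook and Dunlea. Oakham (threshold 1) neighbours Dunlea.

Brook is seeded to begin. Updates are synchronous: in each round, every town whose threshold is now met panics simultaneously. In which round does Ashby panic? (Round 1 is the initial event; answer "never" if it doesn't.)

Round 1 — Brook panics (initial).
Round 2 — checking thresholds:
  Ashby: 1 of 1 neighbours ≥ 1, panics.
  Dunlea: 1 of 3 neighbours < 3, not yet.
  Lorne: 1 of 2 neighbours ≥ 1, panics.
Round 3 — no new panics; cascade stops.

2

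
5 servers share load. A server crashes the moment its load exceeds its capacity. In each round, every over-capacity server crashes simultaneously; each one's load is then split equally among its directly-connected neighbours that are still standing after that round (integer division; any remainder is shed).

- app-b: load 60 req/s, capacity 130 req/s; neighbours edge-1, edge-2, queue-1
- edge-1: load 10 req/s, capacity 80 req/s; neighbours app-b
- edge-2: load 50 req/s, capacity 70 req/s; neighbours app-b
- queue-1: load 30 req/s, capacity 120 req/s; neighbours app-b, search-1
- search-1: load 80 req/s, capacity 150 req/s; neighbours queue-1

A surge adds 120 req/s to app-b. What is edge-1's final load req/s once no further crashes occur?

70

Round 1 — app-b at 180 > 130. app-b crashes.
  app-b sheds 180 req/s to edge-1, edge-2, queue-1: 60 each.
    edge-1: 10+60 = 70 ≤ 80
    edge-2: 50+60 = 110 > 70
    queue-1: 30+60 = 90 ≤ 120
Round 2 — edge-2 crashes.
  edge-2 sheds 110 req/s: no online neighbours, lost.
No further crashes.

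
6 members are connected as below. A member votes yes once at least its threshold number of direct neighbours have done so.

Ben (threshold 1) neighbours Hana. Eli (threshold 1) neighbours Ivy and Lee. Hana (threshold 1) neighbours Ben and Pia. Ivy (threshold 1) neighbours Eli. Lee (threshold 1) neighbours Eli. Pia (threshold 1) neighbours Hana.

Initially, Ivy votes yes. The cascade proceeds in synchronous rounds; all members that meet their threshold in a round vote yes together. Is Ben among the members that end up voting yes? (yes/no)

Round 1 — Ivy votes yes (initial).
Round 2 — checking thresholds:
  Eli: 1 of 2 neighbours ≥ 1, votes yes.
Round 3 — checking thresholds:
  Lee: 1 of 1 neighbours ≥ 1, votes yes.
Round 4 — no new yes votes; cascade stops.

no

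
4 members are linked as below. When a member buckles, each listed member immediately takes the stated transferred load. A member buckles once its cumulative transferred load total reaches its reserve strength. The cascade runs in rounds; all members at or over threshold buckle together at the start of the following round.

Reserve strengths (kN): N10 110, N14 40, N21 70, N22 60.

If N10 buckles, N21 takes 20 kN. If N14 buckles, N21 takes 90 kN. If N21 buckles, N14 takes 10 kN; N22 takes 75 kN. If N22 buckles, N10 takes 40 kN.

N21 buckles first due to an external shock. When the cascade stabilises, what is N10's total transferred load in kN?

40

Round 1 — N21 buckles (initial).
  N14: +10 → 10 < 40
  N22: +75 → 75 ≥ 60
Round 2 — N22 buckles.
  N10: +40 → 40 < 110
No further bucklings.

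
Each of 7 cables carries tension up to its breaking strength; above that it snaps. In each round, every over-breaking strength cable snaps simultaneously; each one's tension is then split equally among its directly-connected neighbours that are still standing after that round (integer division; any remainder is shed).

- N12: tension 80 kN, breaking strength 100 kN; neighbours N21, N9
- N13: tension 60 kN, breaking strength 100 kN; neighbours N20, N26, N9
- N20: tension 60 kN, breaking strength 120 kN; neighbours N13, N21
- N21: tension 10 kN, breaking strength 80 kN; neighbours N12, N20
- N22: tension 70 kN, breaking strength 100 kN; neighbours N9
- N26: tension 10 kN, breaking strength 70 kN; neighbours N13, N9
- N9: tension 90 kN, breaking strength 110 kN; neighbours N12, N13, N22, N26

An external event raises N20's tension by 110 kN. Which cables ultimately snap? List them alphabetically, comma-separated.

Round 1 — N20 at 170 > 120. N20 snaps.
  N20 sheds 170 kN to N13, N21: 85 each.
    N13: 60+85 = 145 > 100
    N21: 10+85 = 95 > 80
Round 2 — N13, N21 snap.
  N13 sheds 145 kN to N26, N9: 72 each (1 lost).
    N26: 10+72 = 82 > 70
    N9: 90+72 = 162 > 110
  N21 sheds 95 kN to N12: 95 each.
    N12: 80+95 = 175 > 100
Round 3 — N12, N26, N9 snap.
  N12 sheds 175 kN: no online neighbours, lost.
  N26 sheds 82 kN: no online neighbours, lost.
  N9 sheds 162 kN to N22: 162 each.
    N22: 70+162 = 232 > 100
Round 4 — N22 snaps.
  N22 sheds 232 kN: no online neighbours, lost.
No further breaks.

N12, N13, N20, N21, N22, N26, N9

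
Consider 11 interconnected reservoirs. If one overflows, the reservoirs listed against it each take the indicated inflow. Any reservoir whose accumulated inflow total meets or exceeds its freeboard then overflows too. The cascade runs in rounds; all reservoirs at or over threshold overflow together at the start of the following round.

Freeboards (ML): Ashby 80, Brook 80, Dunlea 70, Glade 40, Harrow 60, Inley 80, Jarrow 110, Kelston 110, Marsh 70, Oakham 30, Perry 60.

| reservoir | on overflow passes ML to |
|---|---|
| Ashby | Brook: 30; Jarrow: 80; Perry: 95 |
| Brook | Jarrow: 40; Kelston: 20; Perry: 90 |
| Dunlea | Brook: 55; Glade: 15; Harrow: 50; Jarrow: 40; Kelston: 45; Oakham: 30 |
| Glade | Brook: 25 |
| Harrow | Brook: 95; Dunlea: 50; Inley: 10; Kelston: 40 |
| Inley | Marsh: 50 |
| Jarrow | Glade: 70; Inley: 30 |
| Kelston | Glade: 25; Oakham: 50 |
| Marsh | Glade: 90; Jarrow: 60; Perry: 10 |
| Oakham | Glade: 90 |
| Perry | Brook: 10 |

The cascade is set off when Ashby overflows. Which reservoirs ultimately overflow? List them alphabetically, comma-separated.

Ashby, Perry

Round 1 — Ashby overflows (initial).
  Brook: +30 → 30 < 80
  Jarrow: +80 → 80 < 110
  Perry: +95 → 95 ≥ 60
Round 2 — Perry overflows.
  Brook: +10 → 40 < 80
No further overflows.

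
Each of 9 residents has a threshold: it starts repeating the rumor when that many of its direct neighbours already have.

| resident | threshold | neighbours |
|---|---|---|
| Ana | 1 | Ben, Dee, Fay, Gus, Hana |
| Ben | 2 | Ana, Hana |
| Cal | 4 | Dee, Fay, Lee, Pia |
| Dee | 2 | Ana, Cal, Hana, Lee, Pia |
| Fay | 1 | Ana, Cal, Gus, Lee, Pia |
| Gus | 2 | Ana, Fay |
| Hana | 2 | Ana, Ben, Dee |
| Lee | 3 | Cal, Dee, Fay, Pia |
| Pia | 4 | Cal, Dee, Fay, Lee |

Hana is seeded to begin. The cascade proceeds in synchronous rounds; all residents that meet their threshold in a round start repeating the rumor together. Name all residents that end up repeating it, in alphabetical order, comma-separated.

Ana, Ben, Dee, Fay, Gus, Hana

Round 1 — Hana starts repeating the rumor (initial).
Round 2 — checking thresholds:
  Ana: 1 of 5 neighbours ≥ 1, starts repeating the rumor.
  Ben: 1 of 2 neighbours < 2, below threshold.
  Dee: 1 of 5 neighbours < 2, below threshold.
Round 3 — checking thresholds:
  Ben: 2 of 2 neighbours ≥ 2, starts repeating the rumor.
  Dee: 2 of 5 neighbours ≥ 2, starts repeating the rumor.
  Fay: 1 of 5 neighbours ≥ 1, starts repeating the rumor.
  Gus: 1 of 2 neighbours < 2, below threshold.
Round 4 — checking thresholds:
  Cal: 2 of 4 neighbours < 4, below threshold.
  Gus: 2 of 2 neighbours ≥ 2, starts repeating the rumor.
  Lee: 2 of 4 neighbours < 3, below threshold.
  Pia: 2 of 4 neighbours < 4, below threshold.
Round 5 — no new spreads; cascade stops.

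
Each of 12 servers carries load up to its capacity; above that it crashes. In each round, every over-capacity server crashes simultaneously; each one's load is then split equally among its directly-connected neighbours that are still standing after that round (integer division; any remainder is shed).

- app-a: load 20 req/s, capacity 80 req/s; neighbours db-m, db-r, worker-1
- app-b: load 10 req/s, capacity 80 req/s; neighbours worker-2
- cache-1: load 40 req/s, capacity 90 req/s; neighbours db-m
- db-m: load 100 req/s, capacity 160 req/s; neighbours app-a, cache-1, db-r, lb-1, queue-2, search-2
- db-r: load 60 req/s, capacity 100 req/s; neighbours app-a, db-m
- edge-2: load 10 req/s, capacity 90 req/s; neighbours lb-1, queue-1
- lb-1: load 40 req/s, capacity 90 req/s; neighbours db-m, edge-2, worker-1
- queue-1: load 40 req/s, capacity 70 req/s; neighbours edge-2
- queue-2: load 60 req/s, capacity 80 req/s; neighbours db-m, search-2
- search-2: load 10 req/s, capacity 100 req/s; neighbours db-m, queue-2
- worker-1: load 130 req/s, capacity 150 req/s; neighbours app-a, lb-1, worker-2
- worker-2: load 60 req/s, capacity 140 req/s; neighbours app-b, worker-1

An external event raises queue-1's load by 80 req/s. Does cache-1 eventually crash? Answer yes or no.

Round 1 — queue-1 at 120 > 70. queue-1 crashes.
  queue-1 sheds 120 req/s to edge-2: 120 each.
    edge-2: 10+120 = 130 > 90
Round 2 — edge-2 crashes.
  edge-2 sheds 130 req/s to lb-1: 130 each.
    lb-1: 40+130 = 170 > 90
Round 3 — lb-1 crashes.
  lb-1 sheds 170 req/s to db-m, worker-1: 85 each.
    db-m: 100+85 = 185 > 160
    worker-1: 130+85 = 215 > 150
Round 4 — db-m, worker-1 crash.
  db-m sheds 185 req/s to app-a, cache-1, db-r, queue-2, search-2: 37 each.
    app-a: 20+37 = 57 ≤ 80
    cache-1: 40+37 = 77 ≤ 90
    db-r: 60+37 = 97 ≤ 100
    queue-2: 60+37 = 97 > 80
    search-2: 10+37 = 47 ≤ 100
  worker-1 sheds 215 req/s to app-a, worker-2: 107 each (1 lost).
    app-a: 57+107 = 164 > 80
    worker-2: 60+107 = 167 > 140
Round 5 — app-a, queue-2, worker-2 crash.
  app-a sheds 164 req/s to db-r: 164 each.
    db-r: 97+164 = 261 > 100
  queue-2 sheds 97 req/s to search-2: 97 each.
    search-2: 47+97 = 144 > 100
  worker-2 sheds 167 req/s to app-b: 167 each.
    app-b: 10+167 = 177 > 80
Round 6 — app-b, db-r, search-2 crash.
  app-b sheds 177 req/s: no online neighbours, lost.
  db-r sheds 261 req/s: no online neighbours, lost.
  search-2 sheds 144 req/s: no online neighbours, lost.
No further crashes.

no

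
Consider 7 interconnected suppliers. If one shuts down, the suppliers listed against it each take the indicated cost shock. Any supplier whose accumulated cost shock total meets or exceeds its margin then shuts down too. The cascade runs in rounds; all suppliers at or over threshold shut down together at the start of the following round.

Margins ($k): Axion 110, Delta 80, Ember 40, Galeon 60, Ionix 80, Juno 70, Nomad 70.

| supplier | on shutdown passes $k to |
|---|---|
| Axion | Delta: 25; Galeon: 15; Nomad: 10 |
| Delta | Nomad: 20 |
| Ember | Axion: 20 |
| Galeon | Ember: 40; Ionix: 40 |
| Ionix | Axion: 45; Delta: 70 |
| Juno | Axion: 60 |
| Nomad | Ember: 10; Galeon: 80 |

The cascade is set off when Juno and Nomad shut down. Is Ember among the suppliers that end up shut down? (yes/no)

yes

Round 1 — Juno, Nomad shut down (initial).
  Axion: +60 → 60 < 110
  Ember: +10 → 10 < 40
  Galeon: +80 → 80 ≥ 60
Round 2 — Galeon shuts down.
  Ember: +40 → 50 ≥ 40
  Ionix: +40 → 40 < 80
Round 3 — Ember shuts down.
  Axion: +20 → 80 < 110
No further shutdowns.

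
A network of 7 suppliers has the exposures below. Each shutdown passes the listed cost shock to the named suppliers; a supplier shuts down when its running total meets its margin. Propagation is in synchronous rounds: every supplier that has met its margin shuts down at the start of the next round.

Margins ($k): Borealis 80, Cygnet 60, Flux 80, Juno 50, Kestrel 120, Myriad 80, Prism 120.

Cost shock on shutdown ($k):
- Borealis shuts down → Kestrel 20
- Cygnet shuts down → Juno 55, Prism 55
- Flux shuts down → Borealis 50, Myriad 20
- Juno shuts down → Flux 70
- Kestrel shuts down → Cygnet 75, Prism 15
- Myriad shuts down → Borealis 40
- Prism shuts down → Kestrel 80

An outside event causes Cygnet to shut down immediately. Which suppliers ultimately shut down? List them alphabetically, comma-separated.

Round 1 — Cygnet shuts down (initial).
  Juno: +55 → 55 ≥ 50
  Prism: +55 → 55 < 120
Round 2 — Juno shuts down.
  Flux: +70 → 70 < 80
No further shutdowns.

Cygnet, Juno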